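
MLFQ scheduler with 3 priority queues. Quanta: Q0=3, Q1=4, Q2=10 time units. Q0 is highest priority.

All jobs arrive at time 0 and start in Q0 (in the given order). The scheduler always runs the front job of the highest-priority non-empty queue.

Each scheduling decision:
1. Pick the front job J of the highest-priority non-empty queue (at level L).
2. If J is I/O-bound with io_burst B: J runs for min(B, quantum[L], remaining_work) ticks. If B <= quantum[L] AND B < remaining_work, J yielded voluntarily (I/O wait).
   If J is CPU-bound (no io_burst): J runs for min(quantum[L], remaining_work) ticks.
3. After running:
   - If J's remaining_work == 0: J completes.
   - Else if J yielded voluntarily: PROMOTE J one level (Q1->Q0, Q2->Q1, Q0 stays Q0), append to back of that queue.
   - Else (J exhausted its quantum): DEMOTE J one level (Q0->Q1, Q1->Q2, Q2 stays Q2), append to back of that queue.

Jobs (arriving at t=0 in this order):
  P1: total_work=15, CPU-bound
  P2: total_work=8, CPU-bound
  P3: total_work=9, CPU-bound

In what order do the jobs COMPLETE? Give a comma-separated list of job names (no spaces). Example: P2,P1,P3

Answer: P1,P2,P3

Derivation:
t=0-3: P1@Q0 runs 3, rem=12, quantum used, demote→Q1. Q0=[P2,P3] Q1=[P1] Q2=[]
t=3-6: P2@Q0 runs 3, rem=5, quantum used, demote→Q1. Q0=[P3] Q1=[P1,P2] Q2=[]
t=6-9: P3@Q0 runs 3, rem=6, quantum used, demote→Q1. Q0=[] Q1=[P1,P2,P3] Q2=[]
t=9-13: P1@Q1 runs 4, rem=8, quantum used, demote→Q2. Q0=[] Q1=[P2,P3] Q2=[P1]
t=13-17: P2@Q1 runs 4, rem=1, quantum used, demote→Q2. Q0=[] Q1=[P3] Q2=[P1,P2]
t=17-21: P3@Q1 runs 4, rem=2, quantum used, demote→Q2. Q0=[] Q1=[] Q2=[P1,P2,P3]
t=21-29: P1@Q2 runs 8, rem=0, completes. Q0=[] Q1=[] Q2=[P2,P3]
t=29-30: P2@Q2 runs 1, rem=0, completes. Q0=[] Q1=[] Q2=[P3]
t=30-32: P3@Q2 runs 2, rem=0, completes. Q0=[] Q1=[] Q2=[]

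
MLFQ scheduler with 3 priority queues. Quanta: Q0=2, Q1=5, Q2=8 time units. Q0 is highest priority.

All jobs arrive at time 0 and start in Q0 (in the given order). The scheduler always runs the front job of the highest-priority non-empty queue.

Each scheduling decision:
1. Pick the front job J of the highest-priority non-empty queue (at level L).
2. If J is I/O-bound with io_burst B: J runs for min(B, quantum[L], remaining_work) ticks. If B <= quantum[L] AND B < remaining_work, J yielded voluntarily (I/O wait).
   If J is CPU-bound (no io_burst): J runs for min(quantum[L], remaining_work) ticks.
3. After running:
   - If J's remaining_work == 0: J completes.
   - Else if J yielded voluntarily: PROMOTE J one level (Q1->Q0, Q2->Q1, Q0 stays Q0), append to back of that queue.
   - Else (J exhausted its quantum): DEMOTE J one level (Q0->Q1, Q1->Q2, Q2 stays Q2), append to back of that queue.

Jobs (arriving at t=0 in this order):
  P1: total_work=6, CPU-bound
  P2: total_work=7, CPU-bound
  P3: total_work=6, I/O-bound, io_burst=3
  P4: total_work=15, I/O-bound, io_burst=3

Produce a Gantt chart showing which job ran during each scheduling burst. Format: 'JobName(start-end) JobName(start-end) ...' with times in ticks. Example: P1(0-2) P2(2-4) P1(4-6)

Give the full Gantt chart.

t=0-2: P1@Q0 runs 2, rem=4, quantum used, demote→Q1. Q0=[P2,P3,P4] Q1=[P1] Q2=[]
t=2-4: P2@Q0 runs 2, rem=5, quantum used, demote→Q1. Q0=[P3,P4] Q1=[P1,P2] Q2=[]
t=4-6: P3@Q0 runs 2, rem=4, quantum used, demote→Q1. Q0=[P4] Q1=[P1,P2,P3] Q2=[]
t=6-8: P4@Q0 runs 2, rem=13, quantum used, demote→Q1. Q0=[] Q1=[P1,P2,P3,P4] Q2=[]
t=8-12: P1@Q1 runs 4, rem=0, completes. Q0=[] Q1=[P2,P3,P4] Q2=[]
t=12-17: P2@Q1 runs 5, rem=0, completes. Q0=[] Q1=[P3,P4] Q2=[]
t=17-20: P3@Q1 runs 3, rem=1, I/O yield, promote→Q0. Q0=[P3] Q1=[P4] Q2=[]
t=20-21: P3@Q0 runs 1, rem=0, completes. Q0=[] Q1=[P4] Q2=[]
t=21-24: P4@Q1 runs 3, rem=10, I/O yield, promote→Q0. Q0=[P4] Q1=[] Q2=[]
t=24-26: P4@Q0 runs 2, rem=8, quantum used, demote→Q1. Q0=[] Q1=[P4] Q2=[]
t=26-29: P4@Q1 runs 3, rem=5, I/O yield, promote→Q0. Q0=[P4] Q1=[] Q2=[]
t=29-31: P4@Q0 runs 2, rem=3, quantum used, demote→Q1. Q0=[] Q1=[P4] Q2=[]
t=31-34: P4@Q1 runs 3, rem=0, completes. Q0=[] Q1=[] Q2=[]

Answer: P1(0-2) P2(2-4) P3(4-6) P4(6-8) P1(8-12) P2(12-17) P3(17-20) P3(20-21) P4(21-24) P4(24-26) P4(26-29) P4(29-31) P4(31-34)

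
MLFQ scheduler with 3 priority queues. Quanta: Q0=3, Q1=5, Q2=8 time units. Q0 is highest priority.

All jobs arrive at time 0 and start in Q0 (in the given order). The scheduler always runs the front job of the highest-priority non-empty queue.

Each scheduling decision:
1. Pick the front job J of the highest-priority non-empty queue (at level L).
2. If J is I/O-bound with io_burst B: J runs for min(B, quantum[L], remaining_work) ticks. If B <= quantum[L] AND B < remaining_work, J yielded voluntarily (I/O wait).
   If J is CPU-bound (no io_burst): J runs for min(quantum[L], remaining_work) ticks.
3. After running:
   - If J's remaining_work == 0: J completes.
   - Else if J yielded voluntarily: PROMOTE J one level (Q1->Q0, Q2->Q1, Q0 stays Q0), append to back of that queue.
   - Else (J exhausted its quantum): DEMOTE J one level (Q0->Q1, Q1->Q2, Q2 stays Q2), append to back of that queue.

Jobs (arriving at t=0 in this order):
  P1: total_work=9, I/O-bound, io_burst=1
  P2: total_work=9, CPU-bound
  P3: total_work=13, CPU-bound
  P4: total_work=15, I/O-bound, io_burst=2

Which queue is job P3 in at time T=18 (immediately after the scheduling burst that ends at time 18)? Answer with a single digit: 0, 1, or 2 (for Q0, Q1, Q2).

Answer: 1

Derivation:
t=0-1: P1@Q0 runs 1, rem=8, I/O yield, promote→Q0. Q0=[P2,P3,P4,P1] Q1=[] Q2=[]
t=1-4: P2@Q0 runs 3, rem=6, quantum used, demote→Q1. Q0=[P3,P4,P1] Q1=[P2] Q2=[]
t=4-7: P3@Q0 runs 3, rem=10, quantum used, demote→Q1. Q0=[P4,P1] Q1=[P2,P3] Q2=[]
t=7-9: P4@Q0 runs 2, rem=13, I/O yield, promote→Q0. Q0=[P1,P4] Q1=[P2,P3] Q2=[]
t=9-10: P1@Q0 runs 1, rem=7, I/O yield, promote→Q0. Q0=[P4,P1] Q1=[P2,P3] Q2=[]
t=10-12: P4@Q0 runs 2, rem=11, I/O yield, promote→Q0. Q0=[P1,P4] Q1=[P2,P3] Q2=[]
t=12-13: P1@Q0 runs 1, rem=6, I/O yield, promote→Q0. Q0=[P4,P1] Q1=[P2,P3] Q2=[]
t=13-15: P4@Q0 runs 2, rem=9, I/O yield, promote→Q0. Q0=[P1,P4] Q1=[P2,P3] Q2=[]
t=15-16: P1@Q0 runs 1, rem=5, I/O yield, promote→Q0. Q0=[P4,P1] Q1=[P2,P3] Q2=[]
t=16-18: P4@Q0 runs 2, rem=7, I/O yield, promote→Q0. Q0=[P1,P4] Q1=[P2,P3] Q2=[]
t=18-19: P1@Q0 runs 1, rem=4, I/O yield, promote→Q0. Q0=[P4,P1] Q1=[P2,P3] Q2=[]
t=19-21: P4@Q0 runs 2, rem=5, I/O yield, promote→Q0. Q0=[P1,P4] Q1=[P2,P3] Q2=[]
t=21-22: P1@Q0 runs 1, rem=3, I/O yield, promote→Q0. Q0=[P4,P1] Q1=[P2,P3] Q2=[]
t=22-24: P4@Q0 runs 2, rem=3, I/O yield, promote→Q0. Q0=[P1,P4] Q1=[P2,P3] Q2=[]
t=24-25: P1@Q0 runs 1, rem=2, I/O yield, promote→Q0. Q0=[P4,P1] Q1=[P2,P3] Q2=[]
t=25-27: P4@Q0 runs 2, rem=1, I/O yield, promote→Q0. Q0=[P1,P4] Q1=[P2,P3] Q2=[]
t=27-28: P1@Q0 runs 1, rem=1, I/O yield, promote→Q0. Q0=[P4,P1] Q1=[P2,P3] Q2=[]
t=28-29: P4@Q0 runs 1, rem=0, completes. Q0=[P1] Q1=[P2,P3] Q2=[]
t=29-30: P1@Q0 runs 1, rem=0, completes. Q0=[] Q1=[P2,P3] Q2=[]
t=30-35: P2@Q1 runs 5, rem=1, quantum used, demote→Q2. Q0=[] Q1=[P3] Q2=[P2]
t=35-40: P3@Q1 runs 5, rem=5, quantum used, demote→Q2. Q0=[] Q1=[] Q2=[P2,P3]
t=40-41: P2@Q2 runs 1, rem=0, completes. Q0=[] Q1=[] Q2=[P3]
t=41-46: P3@Q2 runs 5, rem=0, completes. Q0=[] Q1=[] Q2=[]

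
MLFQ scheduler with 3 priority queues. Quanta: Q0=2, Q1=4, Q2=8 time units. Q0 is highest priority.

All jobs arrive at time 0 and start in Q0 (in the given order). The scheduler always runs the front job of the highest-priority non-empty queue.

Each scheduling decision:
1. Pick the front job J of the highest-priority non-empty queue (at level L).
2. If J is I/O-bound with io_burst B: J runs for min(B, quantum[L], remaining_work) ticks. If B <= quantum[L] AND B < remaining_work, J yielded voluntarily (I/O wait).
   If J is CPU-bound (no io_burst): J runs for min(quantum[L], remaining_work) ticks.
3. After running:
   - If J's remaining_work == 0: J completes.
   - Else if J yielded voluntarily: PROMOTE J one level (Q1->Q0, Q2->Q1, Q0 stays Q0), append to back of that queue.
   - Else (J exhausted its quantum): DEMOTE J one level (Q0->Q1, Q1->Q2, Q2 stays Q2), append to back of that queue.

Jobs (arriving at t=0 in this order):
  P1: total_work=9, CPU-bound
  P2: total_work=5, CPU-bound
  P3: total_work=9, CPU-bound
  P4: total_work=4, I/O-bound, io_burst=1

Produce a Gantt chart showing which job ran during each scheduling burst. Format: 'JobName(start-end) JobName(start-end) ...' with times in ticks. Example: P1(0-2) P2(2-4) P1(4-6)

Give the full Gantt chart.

t=0-2: P1@Q0 runs 2, rem=7, quantum used, demote→Q1. Q0=[P2,P3,P4] Q1=[P1] Q2=[]
t=2-4: P2@Q0 runs 2, rem=3, quantum used, demote→Q1. Q0=[P3,P4] Q1=[P1,P2] Q2=[]
t=4-6: P3@Q0 runs 2, rem=7, quantum used, demote→Q1. Q0=[P4] Q1=[P1,P2,P3] Q2=[]
t=6-7: P4@Q0 runs 1, rem=3, I/O yield, promote→Q0. Q0=[P4] Q1=[P1,P2,P3] Q2=[]
t=7-8: P4@Q0 runs 1, rem=2, I/O yield, promote→Q0. Q0=[P4] Q1=[P1,P2,P3] Q2=[]
t=8-9: P4@Q0 runs 1, rem=1, I/O yield, promote→Q0. Q0=[P4] Q1=[P1,P2,P3] Q2=[]
t=9-10: P4@Q0 runs 1, rem=0, completes. Q0=[] Q1=[P1,P2,P3] Q2=[]
t=10-14: P1@Q1 runs 4, rem=3, quantum used, demote→Q2. Q0=[] Q1=[P2,P3] Q2=[P1]
t=14-17: P2@Q1 runs 3, rem=0, completes. Q0=[] Q1=[P3] Q2=[P1]
t=17-21: P3@Q1 runs 4, rem=3, quantum used, demote→Q2. Q0=[] Q1=[] Q2=[P1,P3]
t=21-24: P1@Q2 runs 3, rem=0, completes. Q0=[] Q1=[] Q2=[P3]
t=24-27: P3@Q2 runs 3, rem=0, completes. Q0=[] Q1=[] Q2=[]

Answer: P1(0-2) P2(2-4) P3(4-6) P4(6-7) P4(7-8) P4(8-9) P4(9-10) P1(10-14) P2(14-17) P3(17-21) P1(21-24) P3(24-27)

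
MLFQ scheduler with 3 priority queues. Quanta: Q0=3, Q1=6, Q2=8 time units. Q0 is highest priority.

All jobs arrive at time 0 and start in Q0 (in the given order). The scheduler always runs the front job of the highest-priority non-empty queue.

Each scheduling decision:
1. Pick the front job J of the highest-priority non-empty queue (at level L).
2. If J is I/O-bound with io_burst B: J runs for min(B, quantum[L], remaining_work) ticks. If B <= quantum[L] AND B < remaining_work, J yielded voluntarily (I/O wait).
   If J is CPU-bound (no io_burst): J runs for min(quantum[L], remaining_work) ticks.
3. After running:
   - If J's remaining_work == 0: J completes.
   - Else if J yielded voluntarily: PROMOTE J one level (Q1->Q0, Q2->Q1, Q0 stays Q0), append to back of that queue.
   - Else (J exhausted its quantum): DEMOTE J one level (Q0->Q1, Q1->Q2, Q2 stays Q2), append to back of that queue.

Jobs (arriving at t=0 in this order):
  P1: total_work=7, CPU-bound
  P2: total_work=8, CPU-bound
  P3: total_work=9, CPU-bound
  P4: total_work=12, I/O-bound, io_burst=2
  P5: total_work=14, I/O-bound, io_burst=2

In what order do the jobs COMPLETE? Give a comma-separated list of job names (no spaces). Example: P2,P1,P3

t=0-3: P1@Q0 runs 3, rem=4, quantum used, demote→Q1. Q0=[P2,P3,P4,P5] Q1=[P1] Q2=[]
t=3-6: P2@Q0 runs 3, rem=5, quantum used, demote→Q1. Q0=[P3,P4,P5] Q1=[P1,P2] Q2=[]
t=6-9: P3@Q0 runs 3, rem=6, quantum used, demote→Q1. Q0=[P4,P5] Q1=[P1,P2,P3] Q2=[]
t=9-11: P4@Q0 runs 2, rem=10, I/O yield, promote→Q0. Q0=[P5,P4] Q1=[P1,P2,P3] Q2=[]
t=11-13: P5@Q0 runs 2, rem=12, I/O yield, promote→Q0. Q0=[P4,P5] Q1=[P1,P2,P3] Q2=[]
t=13-15: P4@Q0 runs 2, rem=8, I/O yield, promote→Q0. Q0=[P5,P4] Q1=[P1,P2,P3] Q2=[]
t=15-17: P5@Q0 runs 2, rem=10, I/O yield, promote→Q0. Q0=[P4,P5] Q1=[P1,P2,P3] Q2=[]
t=17-19: P4@Q0 runs 2, rem=6, I/O yield, promote→Q0. Q0=[P5,P4] Q1=[P1,P2,P3] Q2=[]
t=19-21: P5@Q0 runs 2, rem=8, I/O yield, promote→Q0. Q0=[P4,P5] Q1=[P1,P2,P3] Q2=[]
t=21-23: P4@Q0 runs 2, rem=4, I/O yield, promote→Q0. Q0=[P5,P4] Q1=[P1,P2,P3] Q2=[]
t=23-25: P5@Q0 runs 2, rem=6, I/O yield, promote→Q0. Q0=[P4,P5] Q1=[P1,P2,P3] Q2=[]
t=25-27: P4@Q0 runs 2, rem=2, I/O yield, promote→Q0. Q0=[P5,P4] Q1=[P1,P2,P3] Q2=[]
t=27-29: P5@Q0 runs 2, rem=4, I/O yield, promote→Q0. Q0=[P4,P5] Q1=[P1,P2,P3] Q2=[]
t=29-31: P4@Q0 runs 2, rem=0, completes. Q0=[P5] Q1=[P1,P2,P3] Q2=[]
t=31-33: P5@Q0 runs 2, rem=2, I/O yield, promote→Q0. Q0=[P5] Q1=[P1,P2,P3] Q2=[]
t=33-35: P5@Q0 runs 2, rem=0, completes. Q0=[] Q1=[P1,P2,P3] Q2=[]
t=35-39: P1@Q1 runs 4, rem=0, completes. Q0=[] Q1=[P2,P3] Q2=[]
t=39-44: P2@Q1 runs 5, rem=0, completes. Q0=[] Q1=[P3] Q2=[]
t=44-50: P3@Q1 runs 6, rem=0, completes. Q0=[] Q1=[] Q2=[]

Answer: P4,P5,P1,P2,P3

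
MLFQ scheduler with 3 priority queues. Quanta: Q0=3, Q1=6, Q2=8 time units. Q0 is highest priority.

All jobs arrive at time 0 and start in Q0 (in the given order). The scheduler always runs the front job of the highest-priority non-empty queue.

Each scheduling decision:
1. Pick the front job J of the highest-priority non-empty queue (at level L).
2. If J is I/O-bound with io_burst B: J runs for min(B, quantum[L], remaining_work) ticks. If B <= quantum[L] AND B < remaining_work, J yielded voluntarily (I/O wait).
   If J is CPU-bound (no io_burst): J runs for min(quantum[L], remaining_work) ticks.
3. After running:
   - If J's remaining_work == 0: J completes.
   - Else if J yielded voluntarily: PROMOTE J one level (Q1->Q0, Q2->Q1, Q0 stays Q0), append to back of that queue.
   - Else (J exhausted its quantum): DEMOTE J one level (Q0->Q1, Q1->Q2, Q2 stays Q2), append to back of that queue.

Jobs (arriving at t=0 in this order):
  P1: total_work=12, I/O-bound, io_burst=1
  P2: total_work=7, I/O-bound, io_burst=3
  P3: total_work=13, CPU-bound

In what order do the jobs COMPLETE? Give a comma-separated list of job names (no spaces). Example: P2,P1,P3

Answer: P2,P1,P3

Derivation:
t=0-1: P1@Q0 runs 1, rem=11, I/O yield, promote→Q0. Q0=[P2,P3,P1] Q1=[] Q2=[]
t=1-4: P2@Q0 runs 3, rem=4, I/O yield, promote→Q0. Q0=[P3,P1,P2] Q1=[] Q2=[]
t=4-7: P3@Q0 runs 3, rem=10, quantum used, demote→Q1. Q0=[P1,P2] Q1=[P3] Q2=[]
t=7-8: P1@Q0 runs 1, rem=10, I/O yield, promote→Q0. Q0=[P2,P1] Q1=[P3] Q2=[]
t=8-11: P2@Q0 runs 3, rem=1, I/O yield, promote→Q0. Q0=[P1,P2] Q1=[P3] Q2=[]
t=11-12: P1@Q0 runs 1, rem=9, I/O yield, promote→Q0. Q0=[P2,P1] Q1=[P3] Q2=[]
t=12-13: P2@Q0 runs 1, rem=0, completes. Q0=[P1] Q1=[P3] Q2=[]
t=13-14: P1@Q0 runs 1, rem=8, I/O yield, promote→Q0. Q0=[P1] Q1=[P3] Q2=[]
t=14-15: P1@Q0 runs 1, rem=7, I/O yield, promote→Q0. Q0=[P1] Q1=[P3] Q2=[]
t=15-16: P1@Q0 runs 1, rem=6, I/O yield, promote→Q0. Q0=[P1] Q1=[P3] Q2=[]
t=16-17: P1@Q0 runs 1, rem=5, I/O yield, promote→Q0. Q0=[P1] Q1=[P3] Q2=[]
t=17-18: P1@Q0 runs 1, rem=4, I/O yield, promote→Q0. Q0=[P1] Q1=[P3] Q2=[]
t=18-19: P1@Q0 runs 1, rem=3, I/O yield, promote→Q0. Q0=[P1] Q1=[P3] Q2=[]
t=19-20: P1@Q0 runs 1, rem=2, I/O yield, promote→Q0. Q0=[P1] Q1=[P3] Q2=[]
t=20-21: P1@Q0 runs 1, rem=1, I/O yield, promote→Q0. Q0=[P1] Q1=[P3] Q2=[]
t=21-22: P1@Q0 runs 1, rem=0, completes. Q0=[] Q1=[P3] Q2=[]
t=22-28: P3@Q1 runs 6, rem=4, quantum used, demote→Q2. Q0=[] Q1=[] Q2=[P3]
t=28-32: P3@Q2 runs 4, rem=0, completes. Q0=[] Q1=[] Q2=[]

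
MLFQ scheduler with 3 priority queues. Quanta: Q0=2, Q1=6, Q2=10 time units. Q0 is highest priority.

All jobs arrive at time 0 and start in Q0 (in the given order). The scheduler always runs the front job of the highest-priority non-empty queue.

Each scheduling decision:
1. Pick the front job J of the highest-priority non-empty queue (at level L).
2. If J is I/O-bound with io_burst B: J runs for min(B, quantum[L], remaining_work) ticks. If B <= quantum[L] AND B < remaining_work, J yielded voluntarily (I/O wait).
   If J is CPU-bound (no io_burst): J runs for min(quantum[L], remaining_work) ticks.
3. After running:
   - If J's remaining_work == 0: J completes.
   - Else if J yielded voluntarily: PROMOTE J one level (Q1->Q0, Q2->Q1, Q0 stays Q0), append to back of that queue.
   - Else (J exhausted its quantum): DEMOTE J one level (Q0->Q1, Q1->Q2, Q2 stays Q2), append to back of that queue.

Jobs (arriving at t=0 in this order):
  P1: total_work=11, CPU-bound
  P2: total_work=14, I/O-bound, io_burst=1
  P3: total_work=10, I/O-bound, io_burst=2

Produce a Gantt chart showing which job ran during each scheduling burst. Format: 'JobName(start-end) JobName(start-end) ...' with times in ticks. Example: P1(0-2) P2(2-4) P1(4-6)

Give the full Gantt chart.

t=0-2: P1@Q0 runs 2, rem=9, quantum used, demote→Q1. Q0=[P2,P3] Q1=[P1] Q2=[]
t=2-3: P2@Q0 runs 1, rem=13, I/O yield, promote→Q0. Q0=[P3,P2] Q1=[P1] Q2=[]
t=3-5: P3@Q0 runs 2, rem=8, I/O yield, promote→Q0. Q0=[P2,P3] Q1=[P1] Q2=[]
t=5-6: P2@Q0 runs 1, rem=12, I/O yield, promote→Q0. Q0=[P3,P2] Q1=[P1] Q2=[]
t=6-8: P3@Q0 runs 2, rem=6, I/O yield, promote→Q0. Q0=[P2,P3] Q1=[P1] Q2=[]
t=8-9: P2@Q0 runs 1, rem=11, I/O yield, promote→Q0. Q0=[P3,P2] Q1=[P1] Q2=[]
t=9-11: P3@Q0 runs 2, rem=4, I/O yield, promote→Q0. Q0=[P2,P3] Q1=[P1] Q2=[]
t=11-12: P2@Q0 runs 1, rem=10, I/O yield, promote→Q0. Q0=[P3,P2] Q1=[P1] Q2=[]
t=12-14: P3@Q0 runs 2, rem=2, I/O yield, promote→Q0. Q0=[P2,P3] Q1=[P1] Q2=[]
t=14-15: P2@Q0 runs 1, rem=9, I/O yield, promote→Q0. Q0=[P3,P2] Q1=[P1] Q2=[]
t=15-17: P3@Q0 runs 2, rem=0, completes. Q0=[P2] Q1=[P1] Q2=[]
t=17-18: P2@Q0 runs 1, rem=8, I/O yield, promote→Q0. Q0=[P2] Q1=[P1] Q2=[]
t=18-19: P2@Q0 runs 1, rem=7, I/O yield, promote→Q0. Q0=[P2] Q1=[P1] Q2=[]
t=19-20: P2@Q0 runs 1, rem=6, I/O yield, promote→Q0. Q0=[P2] Q1=[P1] Q2=[]
t=20-21: P2@Q0 runs 1, rem=5, I/O yield, promote→Q0. Q0=[P2] Q1=[P1] Q2=[]
t=21-22: P2@Q0 runs 1, rem=4, I/O yield, promote→Q0. Q0=[P2] Q1=[P1] Q2=[]
t=22-23: P2@Q0 runs 1, rem=3, I/O yield, promote→Q0. Q0=[P2] Q1=[P1] Q2=[]
t=23-24: P2@Q0 runs 1, rem=2, I/O yield, promote→Q0. Q0=[P2] Q1=[P1] Q2=[]
t=24-25: P2@Q0 runs 1, rem=1, I/O yield, promote→Q0. Q0=[P2] Q1=[P1] Q2=[]
t=25-26: P2@Q0 runs 1, rem=0, completes. Q0=[] Q1=[P1] Q2=[]
t=26-32: P1@Q1 runs 6, rem=3, quantum used, demote→Q2. Q0=[] Q1=[] Q2=[P1]
t=32-35: P1@Q2 runs 3, rem=0, completes. Q0=[] Q1=[] Q2=[]

Answer: P1(0-2) P2(2-3) P3(3-5) P2(5-6) P3(6-8) P2(8-9) P3(9-11) P2(11-12) P3(12-14) P2(14-15) P3(15-17) P2(17-18) P2(18-19) P2(19-20) P2(20-21) P2(21-22) P2(22-23) P2(23-24) P2(24-25) P2(25-26) P1(26-32) P1(32-35)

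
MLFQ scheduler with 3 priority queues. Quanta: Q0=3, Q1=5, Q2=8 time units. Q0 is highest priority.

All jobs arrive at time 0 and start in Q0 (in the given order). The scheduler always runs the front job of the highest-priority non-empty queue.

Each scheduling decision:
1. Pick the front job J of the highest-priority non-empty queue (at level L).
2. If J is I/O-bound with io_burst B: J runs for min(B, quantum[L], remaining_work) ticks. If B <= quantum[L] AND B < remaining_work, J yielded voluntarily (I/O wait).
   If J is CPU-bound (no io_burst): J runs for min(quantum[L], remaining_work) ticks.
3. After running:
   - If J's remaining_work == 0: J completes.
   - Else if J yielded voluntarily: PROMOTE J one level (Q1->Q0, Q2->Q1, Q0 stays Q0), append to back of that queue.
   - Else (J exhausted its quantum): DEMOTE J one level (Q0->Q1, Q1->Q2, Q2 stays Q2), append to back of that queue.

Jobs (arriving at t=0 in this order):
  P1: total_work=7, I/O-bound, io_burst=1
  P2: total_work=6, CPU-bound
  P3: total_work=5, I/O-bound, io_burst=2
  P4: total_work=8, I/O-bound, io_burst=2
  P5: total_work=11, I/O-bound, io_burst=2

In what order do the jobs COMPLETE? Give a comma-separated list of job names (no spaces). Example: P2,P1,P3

Answer: P3,P4,P5,P1,P2

Derivation:
t=0-1: P1@Q0 runs 1, rem=6, I/O yield, promote→Q0. Q0=[P2,P3,P4,P5,P1] Q1=[] Q2=[]
t=1-4: P2@Q0 runs 3, rem=3, quantum used, demote→Q1. Q0=[P3,P4,P5,P1] Q1=[P2] Q2=[]
t=4-6: P3@Q0 runs 2, rem=3, I/O yield, promote→Q0. Q0=[P4,P5,P1,P3] Q1=[P2] Q2=[]
t=6-8: P4@Q0 runs 2, rem=6, I/O yield, promote→Q0. Q0=[P5,P1,P3,P4] Q1=[P2] Q2=[]
t=8-10: P5@Q0 runs 2, rem=9, I/O yield, promote→Q0. Q0=[P1,P3,P4,P5] Q1=[P2] Q2=[]
t=10-11: P1@Q0 runs 1, rem=5, I/O yield, promote→Q0. Q0=[P3,P4,P5,P1] Q1=[P2] Q2=[]
t=11-13: P3@Q0 runs 2, rem=1, I/O yield, promote→Q0. Q0=[P4,P5,P1,P3] Q1=[P2] Q2=[]
t=13-15: P4@Q0 runs 2, rem=4, I/O yield, promote→Q0. Q0=[P5,P1,P3,P4] Q1=[P2] Q2=[]
t=15-17: P5@Q0 runs 2, rem=7, I/O yield, promote→Q0. Q0=[P1,P3,P4,P5] Q1=[P2] Q2=[]
t=17-18: P1@Q0 runs 1, rem=4, I/O yield, promote→Q0. Q0=[P3,P4,P5,P1] Q1=[P2] Q2=[]
t=18-19: P3@Q0 runs 1, rem=0, completes. Q0=[P4,P5,P1] Q1=[P2] Q2=[]
t=19-21: P4@Q0 runs 2, rem=2, I/O yield, promote→Q0. Q0=[P5,P1,P4] Q1=[P2] Q2=[]
t=21-23: P5@Q0 runs 2, rem=5, I/O yield, promote→Q0. Q0=[P1,P4,P5] Q1=[P2] Q2=[]
t=23-24: P1@Q0 runs 1, rem=3, I/O yield, promote→Q0. Q0=[P4,P5,P1] Q1=[P2] Q2=[]
t=24-26: P4@Q0 runs 2, rem=0, completes. Q0=[P5,P1] Q1=[P2] Q2=[]
t=26-28: P5@Q0 runs 2, rem=3, I/O yield, promote→Q0. Q0=[P1,P5] Q1=[P2] Q2=[]
t=28-29: P1@Q0 runs 1, rem=2, I/O yield, promote→Q0. Q0=[P5,P1] Q1=[P2] Q2=[]
t=29-31: P5@Q0 runs 2, rem=1, I/O yield, promote→Q0. Q0=[P1,P5] Q1=[P2] Q2=[]
t=31-32: P1@Q0 runs 1, rem=1, I/O yield, promote→Q0. Q0=[P5,P1] Q1=[P2] Q2=[]
t=32-33: P5@Q0 runs 1, rem=0, completes. Q0=[P1] Q1=[P2] Q2=[]
t=33-34: P1@Q0 runs 1, rem=0, completes. Q0=[] Q1=[P2] Q2=[]
t=34-37: P2@Q1 runs 3, rem=0, completes. Q0=[] Q1=[] Q2=[]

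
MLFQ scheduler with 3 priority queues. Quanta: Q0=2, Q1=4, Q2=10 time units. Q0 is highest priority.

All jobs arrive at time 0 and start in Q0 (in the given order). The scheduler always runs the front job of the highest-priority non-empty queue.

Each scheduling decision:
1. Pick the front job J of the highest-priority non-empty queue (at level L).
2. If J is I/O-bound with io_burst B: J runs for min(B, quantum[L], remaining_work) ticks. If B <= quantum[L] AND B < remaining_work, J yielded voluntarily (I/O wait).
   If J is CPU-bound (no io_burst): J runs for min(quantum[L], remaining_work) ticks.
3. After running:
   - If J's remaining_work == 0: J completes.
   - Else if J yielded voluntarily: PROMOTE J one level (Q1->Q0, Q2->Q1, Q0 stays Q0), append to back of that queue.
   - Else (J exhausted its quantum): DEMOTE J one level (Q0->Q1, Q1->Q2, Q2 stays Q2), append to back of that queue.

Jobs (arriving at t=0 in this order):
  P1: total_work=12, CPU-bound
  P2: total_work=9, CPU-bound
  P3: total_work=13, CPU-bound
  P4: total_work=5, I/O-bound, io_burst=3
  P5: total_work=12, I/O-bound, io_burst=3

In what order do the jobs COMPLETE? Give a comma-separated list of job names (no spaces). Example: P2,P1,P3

Answer: P4,P5,P1,P2,P3

Derivation:
t=0-2: P1@Q0 runs 2, rem=10, quantum used, demote→Q1. Q0=[P2,P3,P4,P5] Q1=[P1] Q2=[]
t=2-4: P2@Q0 runs 2, rem=7, quantum used, demote→Q1. Q0=[P3,P4,P5] Q1=[P1,P2] Q2=[]
t=4-6: P3@Q0 runs 2, rem=11, quantum used, demote→Q1. Q0=[P4,P5] Q1=[P1,P2,P3] Q2=[]
t=6-8: P4@Q0 runs 2, rem=3, quantum used, demote→Q1. Q0=[P5] Q1=[P1,P2,P3,P4] Q2=[]
t=8-10: P5@Q0 runs 2, rem=10, quantum used, demote→Q1. Q0=[] Q1=[P1,P2,P3,P4,P5] Q2=[]
t=10-14: P1@Q1 runs 4, rem=6, quantum used, demote→Q2. Q0=[] Q1=[P2,P3,P4,P5] Q2=[P1]
t=14-18: P2@Q1 runs 4, rem=3, quantum used, demote→Q2. Q0=[] Q1=[P3,P4,P5] Q2=[P1,P2]
t=18-22: P3@Q1 runs 4, rem=7, quantum used, demote→Q2. Q0=[] Q1=[P4,P5] Q2=[P1,P2,P3]
t=22-25: P4@Q1 runs 3, rem=0, completes. Q0=[] Q1=[P5] Q2=[P1,P2,P3]
t=25-28: P5@Q1 runs 3, rem=7, I/O yield, promote→Q0. Q0=[P5] Q1=[] Q2=[P1,P2,P3]
t=28-30: P5@Q0 runs 2, rem=5, quantum used, demote→Q1. Q0=[] Q1=[P5] Q2=[P1,P2,P3]
t=30-33: P5@Q1 runs 3, rem=2, I/O yield, promote→Q0. Q0=[P5] Q1=[] Q2=[P1,P2,P3]
t=33-35: P5@Q0 runs 2, rem=0, completes. Q0=[] Q1=[] Q2=[P1,P2,P3]
t=35-41: P1@Q2 runs 6, rem=0, completes. Q0=[] Q1=[] Q2=[P2,P3]
t=41-44: P2@Q2 runs 3, rem=0, completes. Q0=[] Q1=[] Q2=[P3]
t=44-51: P3@Q2 runs 7, rem=0, completes. Q0=[] Q1=[] Q2=[]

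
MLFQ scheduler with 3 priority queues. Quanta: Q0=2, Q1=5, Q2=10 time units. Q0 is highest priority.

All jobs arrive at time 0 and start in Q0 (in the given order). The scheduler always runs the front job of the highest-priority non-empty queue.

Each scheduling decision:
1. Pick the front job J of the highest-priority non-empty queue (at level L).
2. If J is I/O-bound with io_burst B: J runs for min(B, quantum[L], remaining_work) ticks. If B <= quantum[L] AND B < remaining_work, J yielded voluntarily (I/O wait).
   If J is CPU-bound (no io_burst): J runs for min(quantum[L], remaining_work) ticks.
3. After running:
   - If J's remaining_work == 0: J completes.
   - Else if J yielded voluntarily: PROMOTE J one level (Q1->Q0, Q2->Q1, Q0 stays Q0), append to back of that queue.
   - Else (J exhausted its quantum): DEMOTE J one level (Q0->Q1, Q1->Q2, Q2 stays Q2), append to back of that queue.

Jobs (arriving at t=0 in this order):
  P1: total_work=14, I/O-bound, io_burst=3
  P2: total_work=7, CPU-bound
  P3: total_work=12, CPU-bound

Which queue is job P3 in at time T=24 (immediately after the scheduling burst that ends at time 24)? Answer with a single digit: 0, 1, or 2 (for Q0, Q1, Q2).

t=0-2: P1@Q0 runs 2, rem=12, quantum used, demote→Q1. Q0=[P2,P3] Q1=[P1] Q2=[]
t=2-4: P2@Q0 runs 2, rem=5, quantum used, demote→Q1. Q0=[P3] Q1=[P1,P2] Q2=[]
t=4-6: P3@Q0 runs 2, rem=10, quantum used, demote→Q1. Q0=[] Q1=[P1,P2,P3] Q2=[]
t=6-9: P1@Q1 runs 3, rem=9, I/O yield, promote→Q0. Q0=[P1] Q1=[P2,P3] Q2=[]
t=9-11: P1@Q0 runs 2, rem=7, quantum used, demote→Q1. Q0=[] Q1=[P2,P3,P1] Q2=[]
t=11-16: P2@Q1 runs 5, rem=0, completes. Q0=[] Q1=[P3,P1] Q2=[]
t=16-21: P3@Q1 runs 5, rem=5, quantum used, demote→Q2. Q0=[] Q1=[P1] Q2=[P3]
t=21-24: P1@Q1 runs 3, rem=4, I/O yield, promote→Q0. Q0=[P1] Q1=[] Q2=[P3]
t=24-26: P1@Q0 runs 2, rem=2, quantum used, demote→Q1. Q0=[] Q1=[P1] Q2=[P3]
t=26-28: P1@Q1 runs 2, rem=0, completes. Q0=[] Q1=[] Q2=[P3]
t=28-33: P3@Q2 runs 5, rem=0, completes. Q0=[] Q1=[] Q2=[]

Answer: 2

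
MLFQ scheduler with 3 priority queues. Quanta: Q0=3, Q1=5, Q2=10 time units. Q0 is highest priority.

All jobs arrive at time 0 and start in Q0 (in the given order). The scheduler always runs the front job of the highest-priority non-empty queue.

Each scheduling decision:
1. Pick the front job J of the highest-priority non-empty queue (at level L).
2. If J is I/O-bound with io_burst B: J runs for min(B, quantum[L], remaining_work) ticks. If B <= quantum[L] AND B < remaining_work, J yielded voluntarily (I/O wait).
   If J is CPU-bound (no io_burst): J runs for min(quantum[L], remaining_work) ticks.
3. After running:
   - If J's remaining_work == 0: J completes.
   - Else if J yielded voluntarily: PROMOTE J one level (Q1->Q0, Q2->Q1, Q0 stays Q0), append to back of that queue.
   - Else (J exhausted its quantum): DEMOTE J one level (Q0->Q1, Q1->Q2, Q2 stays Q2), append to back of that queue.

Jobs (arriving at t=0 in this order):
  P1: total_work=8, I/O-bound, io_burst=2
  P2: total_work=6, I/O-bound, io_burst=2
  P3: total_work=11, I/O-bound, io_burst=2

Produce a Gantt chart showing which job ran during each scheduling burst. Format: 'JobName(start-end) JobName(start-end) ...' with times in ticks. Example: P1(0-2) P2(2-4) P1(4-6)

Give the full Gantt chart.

Answer: P1(0-2) P2(2-4) P3(4-6) P1(6-8) P2(8-10) P3(10-12) P1(12-14) P2(14-16) P3(16-18) P1(18-20) P3(20-22) P3(22-24) P3(24-25)

Derivation:
t=0-2: P1@Q0 runs 2, rem=6, I/O yield, promote→Q0. Q0=[P2,P3,P1] Q1=[] Q2=[]
t=2-4: P2@Q0 runs 2, rem=4, I/O yield, promote→Q0. Q0=[P3,P1,P2] Q1=[] Q2=[]
t=4-6: P3@Q0 runs 2, rem=9, I/O yield, promote→Q0. Q0=[P1,P2,P3] Q1=[] Q2=[]
t=6-8: P1@Q0 runs 2, rem=4, I/O yield, promote→Q0. Q0=[P2,P3,P1] Q1=[] Q2=[]
t=8-10: P2@Q0 runs 2, rem=2, I/O yield, promote→Q0. Q0=[P3,P1,P2] Q1=[] Q2=[]
t=10-12: P3@Q0 runs 2, rem=7, I/O yield, promote→Q0. Q0=[P1,P2,P3] Q1=[] Q2=[]
t=12-14: P1@Q0 runs 2, rem=2, I/O yield, promote→Q0. Q0=[P2,P3,P1] Q1=[] Q2=[]
t=14-16: P2@Q0 runs 2, rem=0, completes. Q0=[P3,P1] Q1=[] Q2=[]
t=16-18: P3@Q0 runs 2, rem=5, I/O yield, promote→Q0. Q0=[P1,P3] Q1=[] Q2=[]
t=18-20: P1@Q0 runs 2, rem=0, completes. Q0=[P3] Q1=[] Q2=[]
t=20-22: P3@Q0 runs 2, rem=3, I/O yield, promote→Q0. Q0=[P3] Q1=[] Q2=[]
t=22-24: P3@Q0 runs 2, rem=1, I/O yield, promote→Q0. Q0=[P3] Q1=[] Q2=[]
t=24-25: P3@Q0 runs 1, rem=0, completes. Q0=[] Q1=[] Q2=[]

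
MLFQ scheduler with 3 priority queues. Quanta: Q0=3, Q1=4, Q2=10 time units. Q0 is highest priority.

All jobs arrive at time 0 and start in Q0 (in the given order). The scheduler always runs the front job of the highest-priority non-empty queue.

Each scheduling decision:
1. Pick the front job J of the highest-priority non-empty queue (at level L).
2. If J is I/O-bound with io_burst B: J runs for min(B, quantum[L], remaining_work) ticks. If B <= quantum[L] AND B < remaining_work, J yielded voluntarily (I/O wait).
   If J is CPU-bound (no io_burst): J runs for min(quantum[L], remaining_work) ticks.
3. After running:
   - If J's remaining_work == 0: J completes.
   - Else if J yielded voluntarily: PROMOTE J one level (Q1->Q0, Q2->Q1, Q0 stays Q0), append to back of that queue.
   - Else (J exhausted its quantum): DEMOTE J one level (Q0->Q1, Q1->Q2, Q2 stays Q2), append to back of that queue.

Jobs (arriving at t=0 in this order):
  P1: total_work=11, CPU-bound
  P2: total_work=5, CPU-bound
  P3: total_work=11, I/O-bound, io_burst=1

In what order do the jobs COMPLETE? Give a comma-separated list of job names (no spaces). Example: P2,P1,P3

t=0-3: P1@Q0 runs 3, rem=8, quantum used, demote→Q1. Q0=[P2,P3] Q1=[P1] Q2=[]
t=3-6: P2@Q0 runs 3, rem=2, quantum used, demote→Q1. Q0=[P3] Q1=[P1,P2] Q2=[]
t=6-7: P3@Q0 runs 1, rem=10, I/O yield, promote→Q0. Q0=[P3] Q1=[P1,P2] Q2=[]
t=7-8: P3@Q0 runs 1, rem=9, I/O yield, promote→Q0. Q0=[P3] Q1=[P1,P2] Q2=[]
t=8-9: P3@Q0 runs 1, rem=8, I/O yield, promote→Q0. Q0=[P3] Q1=[P1,P2] Q2=[]
t=9-10: P3@Q0 runs 1, rem=7, I/O yield, promote→Q0. Q0=[P3] Q1=[P1,P2] Q2=[]
t=10-11: P3@Q0 runs 1, rem=6, I/O yield, promote→Q0. Q0=[P3] Q1=[P1,P2] Q2=[]
t=11-12: P3@Q0 runs 1, rem=5, I/O yield, promote→Q0. Q0=[P3] Q1=[P1,P2] Q2=[]
t=12-13: P3@Q0 runs 1, rem=4, I/O yield, promote→Q0. Q0=[P3] Q1=[P1,P2] Q2=[]
t=13-14: P3@Q0 runs 1, rem=3, I/O yield, promote→Q0. Q0=[P3] Q1=[P1,P2] Q2=[]
t=14-15: P3@Q0 runs 1, rem=2, I/O yield, promote→Q0. Q0=[P3] Q1=[P1,P2] Q2=[]
t=15-16: P3@Q0 runs 1, rem=1, I/O yield, promote→Q0. Q0=[P3] Q1=[P1,P2] Q2=[]
t=16-17: P3@Q0 runs 1, rem=0, completes. Q0=[] Q1=[P1,P2] Q2=[]
t=17-21: P1@Q1 runs 4, rem=4, quantum used, demote→Q2. Q0=[] Q1=[P2] Q2=[P1]
t=21-23: P2@Q1 runs 2, rem=0, completes. Q0=[] Q1=[] Q2=[P1]
t=23-27: P1@Q2 runs 4, rem=0, completes. Q0=[] Q1=[] Q2=[]

Answer: P3,P2,P1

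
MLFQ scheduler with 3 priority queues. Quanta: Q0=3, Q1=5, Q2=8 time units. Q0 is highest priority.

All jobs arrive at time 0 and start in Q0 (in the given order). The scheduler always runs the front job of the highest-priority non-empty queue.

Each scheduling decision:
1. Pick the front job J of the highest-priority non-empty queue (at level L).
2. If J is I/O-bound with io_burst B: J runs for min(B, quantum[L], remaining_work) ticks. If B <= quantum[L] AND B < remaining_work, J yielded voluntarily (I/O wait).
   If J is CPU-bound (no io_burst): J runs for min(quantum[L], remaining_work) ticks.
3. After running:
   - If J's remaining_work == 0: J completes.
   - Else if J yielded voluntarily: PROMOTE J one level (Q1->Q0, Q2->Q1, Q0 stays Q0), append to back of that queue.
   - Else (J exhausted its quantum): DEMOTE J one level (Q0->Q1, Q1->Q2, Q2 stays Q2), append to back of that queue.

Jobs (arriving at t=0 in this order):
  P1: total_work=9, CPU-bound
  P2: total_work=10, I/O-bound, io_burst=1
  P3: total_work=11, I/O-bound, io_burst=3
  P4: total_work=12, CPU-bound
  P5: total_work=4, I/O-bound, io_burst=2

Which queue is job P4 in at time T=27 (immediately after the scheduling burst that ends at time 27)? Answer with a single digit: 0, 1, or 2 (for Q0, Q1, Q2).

t=0-3: P1@Q0 runs 3, rem=6, quantum used, demote→Q1. Q0=[P2,P3,P4,P5] Q1=[P1] Q2=[]
t=3-4: P2@Q0 runs 1, rem=9, I/O yield, promote→Q0. Q0=[P3,P4,P5,P2] Q1=[P1] Q2=[]
t=4-7: P3@Q0 runs 3, rem=8, I/O yield, promote→Q0. Q0=[P4,P5,P2,P3] Q1=[P1] Q2=[]
t=7-10: P4@Q0 runs 3, rem=9, quantum used, demote→Q1. Q0=[P5,P2,P3] Q1=[P1,P4] Q2=[]
t=10-12: P5@Q0 runs 2, rem=2, I/O yield, promote→Q0. Q0=[P2,P3,P5] Q1=[P1,P4] Q2=[]
t=12-13: P2@Q0 runs 1, rem=8, I/O yield, promote→Q0. Q0=[P3,P5,P2] Q1=[P1,P4] Q2=[]
t=13-16: P3@Q0 runs 3, rem=5, I/O yield, promote→Q0. Q0=[P5,P2,P3] Q1=[P1,P4] Q2=[]
t=16-18: P5@Q0 runs 2, rem=0, completes. Q0=[P2,P3] Q1=[P1,P4] Q2=[]
t=18-19: P2@Q0 runs 1, rem=7, I/O yield, promote→Q0. Q0=[P3,P2] Q1=[P1,P4] Q2=[]
t=19-22: P3@Q0 runs 3, rem=2, I/O yield, promote→Q0. Q0=[P2,P3] Q1=[P1,P4] Q2=[]
t=22-23: P2@Q0 runs 1, rem=6, I/O yield, promote→Q0. Q0=[P3,P2] Q1=[P1,P4] Q2=[]
t=23-25: P3@Q0 runs 2, rem=0, completes. Q0=[P2] Q1=[P1,P4] Q2=[]
t=25-26: P2@Q0 runs 1, rem=5, I/O yield, promote→Q0. Q0=[P2] Q1=[P1,P4] Q2=[]
t=26-27: P2@Q0 runs 1, rem=4, I/O yield, promote→Q0. Q0=[P2] Q1=[P1,P4] Q2=[]
t=27-28: P2@Q0 runs 1, rem=3, I/O yield, promote→Q0. Q0=[P2] Q1=[P1,P4] Q2=[]
t=28-29: P2@Q0 runs 1, rem=2, I/O yield, promote→Q0. Q0=[P2] Q1=[P1,P4] Q2=[]
t=29-30: P2@Q0 runs 1, rem=1, I/O yield, promote→Q0. Q0=[P2] Q1=[P1,P4] Q2=[]
t=30-31: P2@Q0 runs 1, rem=0, completes. Q0=[] Q1=[P1,P4] Q2=[]
t=31-36: P1@Q1 runs 5, rem=1, quantum used, demote→Q2. Q0=[] Q1=[P4] Q2=[P1]
t=36-41: P4@Q1 runs 5, rem=4, quantum used, demote→Q2. Q0=[] Q1=[] Q2=[P1,P4]
t=41-42: P1@Q2 runs 1, rem=0, completes. Q0=[] Q1=[] Q2=[P4]
t=42-46: P4@Q2 runs 4, rem=0, completes. Q0=[] Q1=[] Q2=[]

Answer: 1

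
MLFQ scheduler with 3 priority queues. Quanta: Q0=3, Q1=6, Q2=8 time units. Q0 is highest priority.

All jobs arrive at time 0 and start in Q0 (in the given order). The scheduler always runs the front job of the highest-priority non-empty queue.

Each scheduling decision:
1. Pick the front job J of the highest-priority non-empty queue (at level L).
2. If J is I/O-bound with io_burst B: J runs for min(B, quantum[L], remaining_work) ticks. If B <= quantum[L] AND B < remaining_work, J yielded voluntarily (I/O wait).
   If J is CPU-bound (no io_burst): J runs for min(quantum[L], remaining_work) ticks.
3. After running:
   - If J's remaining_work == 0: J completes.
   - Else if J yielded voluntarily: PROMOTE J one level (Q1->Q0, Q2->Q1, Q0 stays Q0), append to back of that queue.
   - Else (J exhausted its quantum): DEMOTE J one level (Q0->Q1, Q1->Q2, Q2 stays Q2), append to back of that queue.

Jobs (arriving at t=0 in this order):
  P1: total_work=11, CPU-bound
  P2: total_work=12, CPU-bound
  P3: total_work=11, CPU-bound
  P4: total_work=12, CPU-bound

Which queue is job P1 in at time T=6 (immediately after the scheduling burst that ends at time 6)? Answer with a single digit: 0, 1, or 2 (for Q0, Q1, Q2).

Answer: 1

Derivation:
t=0-3: P1@Q0 runs 3, rem=8, quantum used, demote→Q1. Q0=[P2,P3,P4] Q1=[P1] Q2=[]
t=3-6: P2@Q0 runs 3, rem=9, quantum used, demote→Q1. Q0=[P3,P4] Q1=[P1,P2] Q2=[]
t=6-9: P3@Q0 runs 3, rem=8, quantum used, demote→Q1. Q0=[P4] Q1=[P1,P2,P3] Q2=[]
t=9-12: P4@Q0 runs 3, rem=9, quantum used, demote→Q1. Q0=[] Q1=[P1,P2,P3,P4] Q2=[]
t=12-18: P1@Q1 runs 6, rem=2, quantum used, demote→Q2. Q0=[] Q1=[P2,P3,P4] Q2=[P1]
t=18-24: P2@Q1 runs 6, rem=3, quantum used, demote→Q2. Q0=[] Q1=[P3,P4] Q2=[P1,P2]
t=24-30: P3@Q1 runs 6, rem=2, quantum used, demote→Q2. Q0=[] Q1=[P4] Q2=[P1,P2,P3]
t=30-36: P4@Q1 runs 6, rem=3, quantum used, demote→Q2. Q0=[] Q1=[] Q2=[P1,P2,P3,P4]
t=36-38: P1@Q2 runs 2, rem=0, completes. Q0=[] Q1=[] Q2=[P2,P3,P4]
t=38-41: P2@Q2 runs 3, rem=0, completes. Q0=[] Q1=[] Q2=[P3,P4]
t=41-43: P3@Q2 runs 2, rem=0, completes. Q0=[] Q1=[] Q2=[P4]
t=43-46: P4@Q2 runs 3, rem=0, completes. Q0=[] Q1=[] Q2=[]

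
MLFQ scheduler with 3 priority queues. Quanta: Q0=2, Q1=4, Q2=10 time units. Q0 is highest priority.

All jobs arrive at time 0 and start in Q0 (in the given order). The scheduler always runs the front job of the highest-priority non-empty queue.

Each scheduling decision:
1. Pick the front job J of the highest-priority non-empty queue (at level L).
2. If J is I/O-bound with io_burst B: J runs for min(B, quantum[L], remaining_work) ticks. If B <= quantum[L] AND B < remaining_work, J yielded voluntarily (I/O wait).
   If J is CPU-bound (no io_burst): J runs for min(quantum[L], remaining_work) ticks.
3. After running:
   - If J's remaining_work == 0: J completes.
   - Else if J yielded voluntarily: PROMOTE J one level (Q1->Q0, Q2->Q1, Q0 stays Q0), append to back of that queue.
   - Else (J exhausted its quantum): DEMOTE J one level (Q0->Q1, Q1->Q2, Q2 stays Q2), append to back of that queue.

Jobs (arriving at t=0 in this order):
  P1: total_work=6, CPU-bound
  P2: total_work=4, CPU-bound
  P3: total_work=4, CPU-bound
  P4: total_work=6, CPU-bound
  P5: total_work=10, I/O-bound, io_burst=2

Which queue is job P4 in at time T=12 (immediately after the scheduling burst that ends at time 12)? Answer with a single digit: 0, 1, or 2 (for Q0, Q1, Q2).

Answer: 1

Derivation:
t=0-2: P1@Q0 runs 2, rem=4, quantum used, demote→Q1. Q0=[P2,P3,P4,P5] Q1=[P1] Q2=[]
t=2-4: P2@Q0 runs 2, rem=2, quantum used, demote→Q1. Q0=[P3,P4,P5] Q1=[P1,P2] Q2=[]
t=4-6: P3@Q0 runs 2, rem=2, quantum used, demote→Q1. Q0=[P4,P5] Q1=[P1,P2,P3] Q2=[]
t=6-8: P4@Q0 runs 2, rem=4, quantum used, demote→Q1. Q0=[P5] Q1=[P1,P2,P3,P4] Q2=[]
t=8-10: P5@Q0 runs 2, rem=8, I/O yield, promote→Q0. Q0=[P5] Q1=[P1,P2,P3,P4] Q2=[]
t=10-12: P5@Q0 runs 2, rem=6, I/O yield, promote→Q0. Q0=[P5] Q1=[P1,P2,P3,P4] Q2=[]
t=12-14: P5@Q0 runs 2, rem=4, I/O yield, promote→Q0. Q0=[P5] Q1=[P1,P2,P3,P4] Q2=[]
t=14-16: P5@Q0 runs 2, rem=2, I/O yield, promote→Q0. Q0=[P5] Q1=[P1,P2,P3,P4] Q2=[]
t=16-18: P5@Q0 runs 2, rem=0, completes. Q0=[] Q1=[P1,P2,P3,P4] Q2=[]
t=18-22: P1@Q1 runs 4, rem=0, completes. Q0=[] Q1=[P2,P3,P4] Q2=[]
t=22-24: P2@Q1 runs 2, rem=0, completes. Q0=[] Q1=[P3,P4] Q2=[]
t=24-26: P3@Q1 runs 2, rem=0, completes. Q0=[] Q1=[P4] Q2=[]
t=26-30: P4@Q1 runs 4, rem=0, completes. Q0=[] Q1=[] Q2=[]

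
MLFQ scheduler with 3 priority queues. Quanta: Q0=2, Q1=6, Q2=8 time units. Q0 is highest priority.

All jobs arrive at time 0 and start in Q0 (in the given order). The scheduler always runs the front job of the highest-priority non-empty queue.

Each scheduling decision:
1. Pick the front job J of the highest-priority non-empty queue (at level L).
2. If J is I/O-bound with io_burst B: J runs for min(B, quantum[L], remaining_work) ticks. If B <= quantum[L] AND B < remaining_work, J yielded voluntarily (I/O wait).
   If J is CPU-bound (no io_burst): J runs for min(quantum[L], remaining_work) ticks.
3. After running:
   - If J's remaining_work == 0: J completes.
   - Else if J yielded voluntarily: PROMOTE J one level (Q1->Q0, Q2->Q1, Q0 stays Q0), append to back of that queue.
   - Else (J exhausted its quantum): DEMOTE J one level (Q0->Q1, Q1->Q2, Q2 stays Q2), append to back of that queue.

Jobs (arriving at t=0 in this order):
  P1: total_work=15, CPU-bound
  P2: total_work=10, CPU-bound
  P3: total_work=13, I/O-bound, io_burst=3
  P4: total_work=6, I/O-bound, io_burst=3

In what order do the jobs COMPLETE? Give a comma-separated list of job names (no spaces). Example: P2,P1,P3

Answer: P4,P3,P1,P2

Derivation:
t=0-2: P1@Q0 runs 2, rem=13, quantum used, demote→Q1. Q0=[P2,P3,P4] Q1=[P1] Q2=[]
t=2-4: P2@Q0 runs 2, rem=8, quantum used, demote→Q1. Q0=[P3,P4] Q1=[P1,P2] Q2=[]
t=4-6: P3@Q0 runs 2, rem=11, quantum used, demote→Q1. Q0=[P4] Q1=[P1,P2,P3] Q2=[]
t=6-8: P4@Q0 runs 2, rem=4, quantum used, demote→Q1. Q0=[] Q1=[P1,P2,P3,P4] Q2=[]
t=8-14: P1@Q1 runs 6, rem=7, quantum used, demote→Q2. Q0=[] Q1=[P2,P3,P4] Q2=[P1]
t=14-20: P2@Q1 runs 6, rem=2, quantum used, demote→Q2. Q0=[] Q1=[P3,P4] Q2=[P1,P2]
t=20-23: P3@Q1 runs 3, rem=8, I/O yield, promote→Q0. Q0=[P3] Q1=[P4] Q2=[P1,P2]
t=23-25: P3@Q0 runs 2, rem=6, quantum used, demote→Q1. Q0=[] Q1=[P4,P3] Q2=[P1,P2]
t=25-28: P4@Q1 runs 3, rem=1, I/O yield, promote→Q0. Q0=[P4] Q1=[P3] Q2=[P1,P2]
t=28-29: P4@Q0 runs 1, rem=0, completes. Q0=[] Q1=[P3] Q2=[P1,P2]
t=29-32: P3@Q1 runs 3, rem=3, I/O yield, promote→Q0. Q0=[P3] Q1=[] Q2=[P1,P2]
t=32-34: P3@Q0 runs 2, rem=1, quantum used, demote→Q1. Q0=[] Q1=[P3] Q2=[P1,P2]
t=34-35: P3@Q1 runs 1, rem=0, completes. Q0=[] Q1=[] Q2=[P1,P2]
t=35-42: P1@Q2 runs 7, rem=0, completes. Q0=[] Q1=[] Q2=[P2]
t=42-44: P2@Q2 runs 2, rem=0, completes. Q0=[] Q1=[] Q2=[]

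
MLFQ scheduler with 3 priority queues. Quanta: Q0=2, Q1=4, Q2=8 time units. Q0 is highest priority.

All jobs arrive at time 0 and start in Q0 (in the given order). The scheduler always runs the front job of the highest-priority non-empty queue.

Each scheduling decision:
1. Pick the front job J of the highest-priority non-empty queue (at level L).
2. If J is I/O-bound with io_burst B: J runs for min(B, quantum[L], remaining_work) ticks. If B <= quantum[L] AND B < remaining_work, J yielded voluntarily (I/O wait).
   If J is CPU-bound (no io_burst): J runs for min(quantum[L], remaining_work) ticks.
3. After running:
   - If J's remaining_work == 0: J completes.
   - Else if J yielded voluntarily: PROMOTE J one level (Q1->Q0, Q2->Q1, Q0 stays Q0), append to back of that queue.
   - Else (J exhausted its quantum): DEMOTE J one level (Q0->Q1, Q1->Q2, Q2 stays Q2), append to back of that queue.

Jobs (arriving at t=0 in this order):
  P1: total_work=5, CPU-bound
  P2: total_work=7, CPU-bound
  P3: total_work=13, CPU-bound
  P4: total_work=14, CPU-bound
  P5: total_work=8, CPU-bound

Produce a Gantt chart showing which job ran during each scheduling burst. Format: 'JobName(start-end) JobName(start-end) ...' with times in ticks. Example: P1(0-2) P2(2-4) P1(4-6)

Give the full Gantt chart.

t=0-2: P1@Q0 runs 2, rem=3, quantum used, demote→Q1. Q0=[P2,P3,P4,P5] Q1=[P1] Q2=[]
t=2-4: P2@Q0 runs 2, rem=5, quantum used, demote→Q1. Q0=[P3,P4,P5] Q1=[P1,P2] Q2=[]
t=4-6: P3@Q0 runs 2, rem=11, quantum used, demote→Q1. Q0=[P4,P5] Q1=[P1,P2,P3] Q2=[]
t=6-8: P4@Q0 runs 2, rem=12, quantum used, demote→Q1. Q0=[P5] Q1=[P1,P2,P3,P4] Q2=[]
t=8-10: P5@Q0 runs 2, rem=6, quantum used, demote→Q1. Q0=[] Q1=[P1,P2,P3,P4,P5] Q2=[]
t=10-13: P1@Q1 runs 3, rem=0, completes. Q0=[] Q1=[P2,P3,P4,P5] Q2=[]
t=13-17: P2@Q1 runs 4, rem=1, quantum used, demote→Q2. Q0=[] Q1=[P3,P4,P5] Q2=[P2]
t=17-21: P3@Q1 runs 4, rem=7, quantum used, demote→Q2. Q0=[] Q1=[P4,P5] Q2=[P2,P3]
t=21-25: P4@Q1 runs 4, rem=8, quantum used, demote→Q2. Q0=[] Q1=[P5] Q2=[P2,P3,P4]
t=25-29: P5@Q1 runs 4, rem=2, quantum used, demote→Q2. Q0=[] Q1=[] Q2=[P2,P3,P4,P5]
t=29-30: P2@Q2 runs 1, rem=0, completes. Q0=[] Q1=[] Q2=[P3,P4,P5]
t=30-37: P3@Q2 runs 7, rem=0, completes. Q0=[] Q1=[] Q2=[P4,P5]
t=37-45: P4@Q2 runs 8, rem=0, completes. Q0=[] Q1=[] Q2=[P5]
t=45-47: P5@Q2 runs 2, rem=0, completes. Q0=[] Q1=[] Q2=[]

Answer: P1(0-2) P2(2-4) P3(4-6) P4(6-8) P5(8-10) P1(10-13) P2(13-17) P3(17-21) P4(21-25) P5(25-29) P2(29-30) P3(30-37) P4(37-45) P5(45-47)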